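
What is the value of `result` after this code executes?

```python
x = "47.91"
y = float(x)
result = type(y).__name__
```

x is str; y is float; result = 'float'

'float'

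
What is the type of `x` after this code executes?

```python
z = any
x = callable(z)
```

callable() returns bool

bool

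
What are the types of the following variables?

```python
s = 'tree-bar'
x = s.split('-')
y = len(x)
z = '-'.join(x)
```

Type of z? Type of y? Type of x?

str.join() returns str; len() returns int; str.split() returns list

str, int, list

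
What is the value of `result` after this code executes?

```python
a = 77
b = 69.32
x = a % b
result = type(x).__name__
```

a is int; b is float; x is float; result = 'float'

'float'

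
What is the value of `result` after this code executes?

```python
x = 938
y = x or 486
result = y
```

x = 938; y = 938; result = 938

938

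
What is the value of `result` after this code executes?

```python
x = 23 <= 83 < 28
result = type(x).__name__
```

x is bool; result = 'bool'

'bool'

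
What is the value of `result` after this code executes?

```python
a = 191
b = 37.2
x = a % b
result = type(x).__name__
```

a is int; b is float; x is float; result = 'float'

'float'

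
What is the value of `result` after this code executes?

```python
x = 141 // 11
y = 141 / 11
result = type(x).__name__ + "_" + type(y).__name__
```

x is int; y is float; result = 'int_float'

'int_float'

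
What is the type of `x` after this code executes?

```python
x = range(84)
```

range() returns a range object

range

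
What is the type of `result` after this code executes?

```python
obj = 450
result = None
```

None has type NoneType

NoneType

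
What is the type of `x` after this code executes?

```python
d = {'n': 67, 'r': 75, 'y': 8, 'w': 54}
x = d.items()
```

dict.items() returns dict_items view

dict_items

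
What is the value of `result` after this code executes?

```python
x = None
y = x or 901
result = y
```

x = None; y = 901; result = 901

901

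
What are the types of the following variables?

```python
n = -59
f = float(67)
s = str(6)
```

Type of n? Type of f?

n is assigned a bare integer (no decimal point), so it is an int; f is assigned the result of calling float(), which returns a float

int, float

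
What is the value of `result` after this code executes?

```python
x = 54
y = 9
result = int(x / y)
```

x = 54; y = 9; result = 6

6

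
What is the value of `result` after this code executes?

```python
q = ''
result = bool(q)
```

q = ''; result = False

False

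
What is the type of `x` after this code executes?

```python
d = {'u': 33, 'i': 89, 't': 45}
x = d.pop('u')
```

dict.pop() returns the value

int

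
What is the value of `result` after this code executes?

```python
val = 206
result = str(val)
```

val = 206; result = '206'

'206'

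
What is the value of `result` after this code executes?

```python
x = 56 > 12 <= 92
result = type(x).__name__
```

x is bool; result = 'bool'

'bool'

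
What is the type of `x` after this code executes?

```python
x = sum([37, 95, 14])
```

sum() of ints returns int

int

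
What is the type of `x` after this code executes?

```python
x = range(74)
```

range() returns a range object

range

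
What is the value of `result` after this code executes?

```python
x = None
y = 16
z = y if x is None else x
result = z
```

x = None; y = 16; z = 16; result = 16

16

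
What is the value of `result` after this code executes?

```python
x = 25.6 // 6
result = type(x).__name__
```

x is float; result = 'float'

'float'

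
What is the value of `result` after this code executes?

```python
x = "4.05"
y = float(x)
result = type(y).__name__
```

x is str; y is float; result = 'float'

'float'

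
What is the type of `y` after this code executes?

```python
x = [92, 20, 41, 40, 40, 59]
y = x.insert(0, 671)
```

list.insert() returns None

NoneType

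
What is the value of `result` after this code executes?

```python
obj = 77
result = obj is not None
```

obj = 77; result = True

True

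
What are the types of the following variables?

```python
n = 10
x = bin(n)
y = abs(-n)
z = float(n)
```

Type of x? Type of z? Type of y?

bin() returns str; float() returns float; abs() of int returns int

str, float, int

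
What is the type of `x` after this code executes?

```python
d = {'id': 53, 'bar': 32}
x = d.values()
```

.values() returns dict_values view

dict_values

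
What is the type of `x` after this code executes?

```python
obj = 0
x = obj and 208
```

'and' returns first falsy value (0 is int)

int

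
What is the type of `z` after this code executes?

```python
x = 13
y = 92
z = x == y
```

Equality comparison returns bool

bool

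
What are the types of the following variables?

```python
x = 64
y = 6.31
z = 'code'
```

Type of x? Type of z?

x is assigned a bare integer (no decimal point), so it is an int; z is assigned a quoted string literal, so it is a str

int, str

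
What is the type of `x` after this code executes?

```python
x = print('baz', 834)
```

print() returns None

NoneType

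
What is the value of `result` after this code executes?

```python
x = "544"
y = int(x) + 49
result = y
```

x = '544'; y = 593; result = 593

593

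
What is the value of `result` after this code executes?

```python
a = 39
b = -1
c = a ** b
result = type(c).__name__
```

a is int; b is int; c is float; result = 'float'

'float'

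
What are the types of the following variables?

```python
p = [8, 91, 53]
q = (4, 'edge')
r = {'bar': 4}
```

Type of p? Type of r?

p is assigned a list literal (square brackets); r is assigned a dict literal ({key: value})

list, dict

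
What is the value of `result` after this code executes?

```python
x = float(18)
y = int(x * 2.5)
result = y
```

x = 18.0; y = 45; result = 45

45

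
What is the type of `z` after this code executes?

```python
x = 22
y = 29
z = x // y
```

int // int = int

int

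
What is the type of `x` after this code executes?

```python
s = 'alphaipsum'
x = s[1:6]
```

Slicing a str returns str

str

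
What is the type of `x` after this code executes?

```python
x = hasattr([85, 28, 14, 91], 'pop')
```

hasattr() returns bool

bool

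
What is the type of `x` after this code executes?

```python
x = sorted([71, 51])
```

sorted() always returns list

list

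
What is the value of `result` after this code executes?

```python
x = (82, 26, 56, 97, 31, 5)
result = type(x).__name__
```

x is tuple; result = 'tuple'

'tuple'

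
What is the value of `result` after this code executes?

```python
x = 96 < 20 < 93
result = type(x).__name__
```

x is bool; result = 'bool'

'bool'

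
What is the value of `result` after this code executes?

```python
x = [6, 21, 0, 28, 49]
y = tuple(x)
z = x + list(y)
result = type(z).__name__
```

x is list; y is tuple; z is list; result = 'list'

'list'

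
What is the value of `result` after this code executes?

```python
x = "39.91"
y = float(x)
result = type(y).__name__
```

x is str; y is float; result = 'float'

'float'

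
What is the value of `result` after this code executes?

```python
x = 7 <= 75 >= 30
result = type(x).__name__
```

x is bool; result = 'bool'

'bool'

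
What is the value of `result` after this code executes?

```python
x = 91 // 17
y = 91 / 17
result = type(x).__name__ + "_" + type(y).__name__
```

x is int; y is float; result = 'int_float'

'int_float'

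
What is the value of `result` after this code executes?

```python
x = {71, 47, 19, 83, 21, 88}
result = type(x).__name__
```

x is set; result = 'set'

'set'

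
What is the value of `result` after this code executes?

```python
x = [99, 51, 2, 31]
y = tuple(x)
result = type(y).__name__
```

x is list; y is tuple; result = 'tuple'

'tuple'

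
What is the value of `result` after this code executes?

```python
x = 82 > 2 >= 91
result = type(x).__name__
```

x is bool; result = 'bool'

'bool'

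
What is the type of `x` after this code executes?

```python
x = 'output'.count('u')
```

str.count() returns int

int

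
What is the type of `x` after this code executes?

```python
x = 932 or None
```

'or' returns first truthy value

int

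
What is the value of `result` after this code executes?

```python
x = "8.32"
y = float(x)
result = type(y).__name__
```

x is str; y is float; result = 'float'

'float'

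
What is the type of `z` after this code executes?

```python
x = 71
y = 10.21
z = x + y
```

int + float = float

float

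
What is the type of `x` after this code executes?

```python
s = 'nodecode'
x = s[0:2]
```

Slicing a str returns str

str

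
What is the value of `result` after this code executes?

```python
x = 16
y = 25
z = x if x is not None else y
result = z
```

x = 16; y = 25; z = 16; result = 16

16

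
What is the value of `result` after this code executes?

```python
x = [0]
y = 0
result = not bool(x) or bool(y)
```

x = [0]; y = 0; result = False

False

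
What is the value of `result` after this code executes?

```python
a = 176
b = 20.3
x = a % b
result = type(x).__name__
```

a is int; b is float; x is float; result = 'float'

'float'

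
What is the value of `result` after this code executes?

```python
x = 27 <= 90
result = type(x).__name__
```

x is bool; result = 'bool'

'bool'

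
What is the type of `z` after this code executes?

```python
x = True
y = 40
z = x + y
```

bool + int = int (bool is subclass of int)

int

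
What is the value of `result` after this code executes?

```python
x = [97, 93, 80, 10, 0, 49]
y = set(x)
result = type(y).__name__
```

x is list; y is set; result = 'set'

'set'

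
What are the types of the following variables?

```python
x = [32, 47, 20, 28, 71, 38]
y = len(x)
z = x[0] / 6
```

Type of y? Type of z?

len() returns int; int / int = float

int, float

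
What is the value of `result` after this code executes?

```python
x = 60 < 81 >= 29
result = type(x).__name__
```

x is bool; result = 'bool'

'bool'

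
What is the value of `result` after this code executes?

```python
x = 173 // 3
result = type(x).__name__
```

x is int; result = 'int'

'int'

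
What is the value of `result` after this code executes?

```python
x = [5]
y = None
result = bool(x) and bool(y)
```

x = [5]; y = None; result = False

False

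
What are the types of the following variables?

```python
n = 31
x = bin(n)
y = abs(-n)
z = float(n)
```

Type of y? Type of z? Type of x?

abs() of int returns int; float() returns float; bin() returns str

int, float, str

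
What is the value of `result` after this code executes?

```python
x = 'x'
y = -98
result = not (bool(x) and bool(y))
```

x = 'x'; y = -98; result = False

False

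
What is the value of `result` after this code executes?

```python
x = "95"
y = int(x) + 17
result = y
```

x = '95'; y = 112; result = 112

112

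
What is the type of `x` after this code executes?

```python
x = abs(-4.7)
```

abs() of float returns float

float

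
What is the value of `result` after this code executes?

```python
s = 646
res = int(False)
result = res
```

s = 646; res = 0; result = 0

0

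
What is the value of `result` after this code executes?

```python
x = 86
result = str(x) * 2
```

x = 86; result = '8686'

'8686'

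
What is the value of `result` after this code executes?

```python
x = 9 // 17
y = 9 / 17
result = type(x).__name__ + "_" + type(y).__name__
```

x is int; y is float; result = 'int_float'

'int_float'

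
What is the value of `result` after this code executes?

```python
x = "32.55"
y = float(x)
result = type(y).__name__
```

x is str; y is float; result = 'float'

'float'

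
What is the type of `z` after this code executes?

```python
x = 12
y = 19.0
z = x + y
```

int + float = float

float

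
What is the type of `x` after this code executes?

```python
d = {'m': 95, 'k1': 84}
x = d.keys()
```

.keys() returns dict_keys view

dict_keys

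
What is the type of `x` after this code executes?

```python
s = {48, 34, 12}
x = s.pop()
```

Popping from set[int] returns int

int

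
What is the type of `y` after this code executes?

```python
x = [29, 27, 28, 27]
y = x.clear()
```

list.clear() returns None

NoneType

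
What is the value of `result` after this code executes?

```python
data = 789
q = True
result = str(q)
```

data = 789; q = True; result = 'True'

'True'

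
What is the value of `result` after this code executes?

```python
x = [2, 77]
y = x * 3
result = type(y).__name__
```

x is list; y is list; result = 'list'

'list'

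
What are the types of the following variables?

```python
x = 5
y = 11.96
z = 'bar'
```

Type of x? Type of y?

x is assigned a bare integer (no decimal point), so it is an int; y is assigned a number with a decimal point, so it is a float

int, float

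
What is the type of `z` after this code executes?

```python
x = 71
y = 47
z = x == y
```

Equality comparison returns bool

bool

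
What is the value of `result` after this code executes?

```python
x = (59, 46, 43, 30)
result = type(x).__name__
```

x is tuple; result = 'tuple'

'tuple'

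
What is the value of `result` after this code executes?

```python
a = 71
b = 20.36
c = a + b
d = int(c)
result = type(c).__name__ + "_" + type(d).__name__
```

a is int; b is float; c is float; d is int; result = 'float_int'

'float_int'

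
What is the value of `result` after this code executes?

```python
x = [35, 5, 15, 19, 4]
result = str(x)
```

x = [35, 5, 15, 19, 4]; result = '[35, 5, 15, 19, 4]'

'[35, 5, 15, 19, 4]'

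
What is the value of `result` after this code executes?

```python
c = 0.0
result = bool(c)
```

c = 0.0; result = False

False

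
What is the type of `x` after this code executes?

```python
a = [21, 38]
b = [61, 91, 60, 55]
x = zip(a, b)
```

zip() returns a zip object

zip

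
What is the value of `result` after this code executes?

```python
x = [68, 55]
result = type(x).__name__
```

x is list; result = 'list'

'list'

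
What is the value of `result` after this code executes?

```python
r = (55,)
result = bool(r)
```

r = (55,); result = True

True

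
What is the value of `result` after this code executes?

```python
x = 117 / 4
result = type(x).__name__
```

x is float; result = 'float'

'float'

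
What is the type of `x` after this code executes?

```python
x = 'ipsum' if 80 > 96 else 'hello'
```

Both branches of conditional are str

str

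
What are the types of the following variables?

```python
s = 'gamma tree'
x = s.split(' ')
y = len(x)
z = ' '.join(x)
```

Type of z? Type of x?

str.join() returns str; str.split() returns list

str, list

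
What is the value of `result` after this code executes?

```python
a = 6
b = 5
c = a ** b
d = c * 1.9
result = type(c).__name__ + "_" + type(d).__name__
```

a is int; b is int; c is int; d is float; result = 'int_float'

'int_float'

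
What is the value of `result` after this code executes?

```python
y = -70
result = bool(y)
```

y = -70; result = True

True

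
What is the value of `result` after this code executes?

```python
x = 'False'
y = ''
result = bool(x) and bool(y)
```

x = 'False'; y = ''; result = False

False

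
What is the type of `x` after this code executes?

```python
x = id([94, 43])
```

id() returns int

int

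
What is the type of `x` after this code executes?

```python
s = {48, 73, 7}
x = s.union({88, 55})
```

set.union() returns a new set

set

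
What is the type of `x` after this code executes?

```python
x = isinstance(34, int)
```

isinstance() returns bool

bool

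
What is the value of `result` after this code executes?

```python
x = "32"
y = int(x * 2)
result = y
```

x = '32'; y = 3232; result = 3232

3232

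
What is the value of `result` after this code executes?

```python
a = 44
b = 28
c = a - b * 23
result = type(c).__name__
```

a is int; b is int; c is int; result = 'int'

'int'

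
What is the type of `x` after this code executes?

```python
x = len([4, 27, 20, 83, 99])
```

len() always returns int

int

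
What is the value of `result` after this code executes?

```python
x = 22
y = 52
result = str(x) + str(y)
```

x = 22; y = 52; result = '2252'

'2252'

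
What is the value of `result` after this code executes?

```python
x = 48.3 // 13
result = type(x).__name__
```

x is float; result = 'float'

'float'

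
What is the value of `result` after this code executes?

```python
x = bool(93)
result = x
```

x = True; result = True

True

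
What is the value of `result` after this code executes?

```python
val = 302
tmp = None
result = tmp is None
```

val = 302; tmp = None; result = True

True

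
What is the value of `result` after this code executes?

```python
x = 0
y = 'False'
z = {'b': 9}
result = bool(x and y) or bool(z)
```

x = 0; y = 'False'; z = {'b': 9}; result = True

True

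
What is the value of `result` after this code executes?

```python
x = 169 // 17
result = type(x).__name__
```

x is int; result = 'int'

'int'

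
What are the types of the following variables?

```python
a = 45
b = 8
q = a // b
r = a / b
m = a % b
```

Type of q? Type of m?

// returns int; % of ints returns int

int, int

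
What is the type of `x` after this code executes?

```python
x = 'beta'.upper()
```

str.upper() returns str

str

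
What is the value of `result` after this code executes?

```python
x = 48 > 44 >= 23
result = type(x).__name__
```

x is bool; result = 'bool'

'bool'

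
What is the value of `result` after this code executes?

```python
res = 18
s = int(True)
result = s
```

res = 18; s = 1; result = 1

1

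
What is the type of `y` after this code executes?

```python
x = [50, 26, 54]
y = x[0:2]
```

Slicing a list returns a list

list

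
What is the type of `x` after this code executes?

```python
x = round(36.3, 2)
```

round() with decimal places returns float

float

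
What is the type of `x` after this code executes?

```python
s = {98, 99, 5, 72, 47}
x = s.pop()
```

Popping from set[int] returns int

int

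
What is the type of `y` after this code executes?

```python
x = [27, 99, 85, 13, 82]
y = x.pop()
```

list.pop() returns the popped element

int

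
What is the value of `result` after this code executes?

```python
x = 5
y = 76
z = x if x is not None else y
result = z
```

x = 5; y = 76; z = 5; result = 5

5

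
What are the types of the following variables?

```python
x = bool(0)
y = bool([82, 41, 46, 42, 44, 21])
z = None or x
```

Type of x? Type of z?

bool() returns bool; None or bool returns the bool

bool, bool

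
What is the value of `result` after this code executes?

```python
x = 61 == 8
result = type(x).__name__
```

x is bool; result = 'bool'

'bool'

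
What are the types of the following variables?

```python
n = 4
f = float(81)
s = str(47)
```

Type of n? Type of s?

n is assigned a bare integer (no decimal point), so it is an int; s is assigned the result of calling str(), which returns a str

int, str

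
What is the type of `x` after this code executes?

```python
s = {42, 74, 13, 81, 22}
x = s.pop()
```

Popping from set[int] returns int

int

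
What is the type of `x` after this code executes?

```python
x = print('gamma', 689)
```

print() returns None

NoneType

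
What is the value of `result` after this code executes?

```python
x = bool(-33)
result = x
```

x = True; result = True

True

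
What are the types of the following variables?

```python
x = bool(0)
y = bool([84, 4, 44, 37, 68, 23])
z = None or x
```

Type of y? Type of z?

bool() returns bool; None or bool returns the bool

bool, bool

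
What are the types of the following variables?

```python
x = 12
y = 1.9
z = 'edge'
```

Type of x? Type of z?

x is assigned a bare integer (no decimal point), so it is an int; z is assigned a quoted string literal, so it is a str

int, str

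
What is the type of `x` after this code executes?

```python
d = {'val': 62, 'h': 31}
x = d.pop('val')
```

dict.pop() returns the value

int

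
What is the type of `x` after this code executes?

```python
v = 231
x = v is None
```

'is' comparison returns bool

bool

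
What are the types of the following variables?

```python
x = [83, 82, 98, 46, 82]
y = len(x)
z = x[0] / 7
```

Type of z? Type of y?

int / int = float; len() returns int

float, int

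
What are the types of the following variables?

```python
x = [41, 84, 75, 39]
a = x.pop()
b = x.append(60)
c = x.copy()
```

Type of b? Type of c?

append() returns None; copy() returns list

NoneType, list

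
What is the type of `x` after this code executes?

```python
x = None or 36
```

'or' with None returns the other truthy value

int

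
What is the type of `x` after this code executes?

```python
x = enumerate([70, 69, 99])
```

enumerate() returns an enumerate object

enumerate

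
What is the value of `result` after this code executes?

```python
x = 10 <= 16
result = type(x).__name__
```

x is bool; result = 'bool'

'bool'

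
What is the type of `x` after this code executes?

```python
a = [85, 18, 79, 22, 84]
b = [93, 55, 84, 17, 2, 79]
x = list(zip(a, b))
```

list(zip()) returns a list of tuples

list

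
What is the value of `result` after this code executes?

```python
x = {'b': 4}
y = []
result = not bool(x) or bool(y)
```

x = {'b': 4}; y = []; result = False

False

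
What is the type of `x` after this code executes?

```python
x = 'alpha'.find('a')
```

str.find() returns int index

int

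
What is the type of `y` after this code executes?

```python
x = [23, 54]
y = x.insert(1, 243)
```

list.insert() returns None

NoneType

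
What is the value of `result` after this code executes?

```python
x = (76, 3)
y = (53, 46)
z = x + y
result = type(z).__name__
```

x is tuple; y is tuple; z is tuple; result = 'tuple'

'tuple'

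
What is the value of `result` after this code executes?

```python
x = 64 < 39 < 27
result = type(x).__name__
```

x is bool; result = 'bool'

'bool'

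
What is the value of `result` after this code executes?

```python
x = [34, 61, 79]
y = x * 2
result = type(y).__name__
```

x is list; y is list; result = 'list'

'list'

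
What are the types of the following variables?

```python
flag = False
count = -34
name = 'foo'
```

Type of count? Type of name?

count is assigned a bare integer (no decimal point), so it is an int; name is assigned a quoted string literal, so it is a str

int, str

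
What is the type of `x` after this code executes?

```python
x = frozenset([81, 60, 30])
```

frozenset() returns frozenset

frozenset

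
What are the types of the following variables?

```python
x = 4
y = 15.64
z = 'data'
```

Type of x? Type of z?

x is assigned a bare integer (no decimal point), so it is an int; z is assigned a quoted string literal, so it is a str

int, str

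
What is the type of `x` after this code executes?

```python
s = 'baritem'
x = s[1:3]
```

Slicing a str returns str

str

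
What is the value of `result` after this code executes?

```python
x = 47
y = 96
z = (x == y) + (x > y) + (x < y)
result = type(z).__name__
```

x is int; y is int; z is int; result = 'int'

'int'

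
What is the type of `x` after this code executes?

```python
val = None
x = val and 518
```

'and' returns first falsy value (None)

NoneType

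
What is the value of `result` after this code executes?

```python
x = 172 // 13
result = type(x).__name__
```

x is int; result = 'int'

'int'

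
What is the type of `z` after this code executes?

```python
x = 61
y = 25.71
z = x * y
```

int * float = float

float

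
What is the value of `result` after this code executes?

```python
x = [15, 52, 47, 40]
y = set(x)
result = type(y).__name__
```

x is list; y is set; result = 'set'

'set'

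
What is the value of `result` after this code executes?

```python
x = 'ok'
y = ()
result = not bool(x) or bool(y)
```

x = 'ok'; y = (); result = False

False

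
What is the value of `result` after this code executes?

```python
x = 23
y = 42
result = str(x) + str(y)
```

x = 23; y = 42; result = '2342'

'2342'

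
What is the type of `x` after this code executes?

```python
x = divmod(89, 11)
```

divmod() returns tuple of (quotient, remainder)

tuple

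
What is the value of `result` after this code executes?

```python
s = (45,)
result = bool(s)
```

s = (45,); result = True

True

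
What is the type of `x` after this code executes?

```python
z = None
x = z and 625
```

'and' returns first falsy value (None)

NoneType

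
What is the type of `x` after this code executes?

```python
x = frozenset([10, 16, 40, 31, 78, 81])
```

frozenset() returns frozenset

frozenset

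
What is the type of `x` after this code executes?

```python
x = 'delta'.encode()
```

str.encode() returns bytes

bytes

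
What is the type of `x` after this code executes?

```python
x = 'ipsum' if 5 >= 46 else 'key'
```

Both branches of conditional are str

str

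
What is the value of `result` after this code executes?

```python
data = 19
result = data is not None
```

data = 19; result = True

True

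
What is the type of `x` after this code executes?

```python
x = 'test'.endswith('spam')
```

str.endswith() returns bool

bool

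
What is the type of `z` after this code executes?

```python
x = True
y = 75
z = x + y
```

bool + int = int (bool is subclass of int)

int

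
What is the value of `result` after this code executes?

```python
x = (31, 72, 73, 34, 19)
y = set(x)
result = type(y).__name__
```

x is tuple; y is set; result = 'set'

'set'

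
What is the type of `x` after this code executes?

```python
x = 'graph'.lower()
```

str.lower() returns str

str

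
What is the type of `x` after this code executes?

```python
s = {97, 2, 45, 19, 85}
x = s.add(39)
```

set.add() returns None (mutates in place)

NoneType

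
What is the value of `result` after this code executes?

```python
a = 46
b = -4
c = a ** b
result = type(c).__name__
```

a is int; b is int; c is float; result = 'float'

'float'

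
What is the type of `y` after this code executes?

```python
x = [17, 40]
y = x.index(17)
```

list.index() returns int

int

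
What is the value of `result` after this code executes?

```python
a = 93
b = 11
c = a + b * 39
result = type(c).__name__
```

a is int; b is int; c is int; result = 'int'

'int'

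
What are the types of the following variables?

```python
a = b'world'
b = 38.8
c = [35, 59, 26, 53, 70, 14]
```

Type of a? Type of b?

a is assigned a bytes literal (b'...' prefix); b is assigned a number with a decimal point, so it is a float

bytes, float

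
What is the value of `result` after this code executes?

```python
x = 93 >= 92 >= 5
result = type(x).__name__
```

x is bool; result = 'bool'

'bool'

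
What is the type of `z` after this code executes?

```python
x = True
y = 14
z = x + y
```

bool + int = int (bool is subclass of int)

int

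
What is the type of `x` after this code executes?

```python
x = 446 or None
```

'or' returns first truthy value

int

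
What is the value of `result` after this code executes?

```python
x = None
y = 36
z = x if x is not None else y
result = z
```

x = None; y = 36; z = 36; result = 36

36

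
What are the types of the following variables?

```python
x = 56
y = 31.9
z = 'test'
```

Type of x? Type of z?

x is assigned a bare integer (no decimal point), so it is an int; z is assigned a quoted string literal, so it is a str

int, str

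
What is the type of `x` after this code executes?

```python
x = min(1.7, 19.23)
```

min() of floats returns float

float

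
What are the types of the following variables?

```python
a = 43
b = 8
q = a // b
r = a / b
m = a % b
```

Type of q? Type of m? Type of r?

// returns int; % of ints returns int; / returns float

int, int, float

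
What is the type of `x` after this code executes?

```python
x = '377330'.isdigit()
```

str.isdigit() returns bool

bool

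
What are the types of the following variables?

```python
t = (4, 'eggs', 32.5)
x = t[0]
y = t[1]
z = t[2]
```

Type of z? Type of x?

tuple[2] is float; tuple[0] is int

float, int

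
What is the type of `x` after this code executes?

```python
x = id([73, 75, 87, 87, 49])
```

id() returns int

int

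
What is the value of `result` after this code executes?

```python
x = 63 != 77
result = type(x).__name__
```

x is bool; result = 'bool'

'bool'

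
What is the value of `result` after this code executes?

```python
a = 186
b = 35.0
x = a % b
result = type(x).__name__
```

a is int; b is float; x is float; result = 'float'

'float'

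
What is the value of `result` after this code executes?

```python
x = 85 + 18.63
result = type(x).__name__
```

x is float; result = 'float'

'float'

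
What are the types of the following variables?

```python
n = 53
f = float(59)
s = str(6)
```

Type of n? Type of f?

n is assigned a bare integer (no decimal point), so it is an int; f is assigned the result of calling float(), which returns a float

int, float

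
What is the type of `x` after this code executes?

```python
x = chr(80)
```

chr() returns str (single char)

str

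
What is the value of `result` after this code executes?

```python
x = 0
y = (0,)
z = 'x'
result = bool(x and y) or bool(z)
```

x = 0; y = (0,); z = 'x'; result = True

True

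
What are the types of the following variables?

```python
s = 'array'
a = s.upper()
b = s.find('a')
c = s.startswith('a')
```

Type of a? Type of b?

upper() returns str; find() returns int

str, int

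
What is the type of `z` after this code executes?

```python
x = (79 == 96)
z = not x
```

'not' returns bool

bool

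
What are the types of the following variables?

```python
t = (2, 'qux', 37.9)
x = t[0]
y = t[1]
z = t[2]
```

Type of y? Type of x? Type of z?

tuple[1] is str; tuple[0] is int; tuple[2] is float

str, int, float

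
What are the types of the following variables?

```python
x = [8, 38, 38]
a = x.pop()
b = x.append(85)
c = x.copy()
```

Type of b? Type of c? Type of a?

append() returns None; copy() returns list; pop() returns element

NoneType, list, int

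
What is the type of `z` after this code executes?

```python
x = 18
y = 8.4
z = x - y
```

int - float = float

float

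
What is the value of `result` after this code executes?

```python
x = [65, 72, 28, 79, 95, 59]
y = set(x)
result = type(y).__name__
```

x is list; y is set; result = 'set'

'set'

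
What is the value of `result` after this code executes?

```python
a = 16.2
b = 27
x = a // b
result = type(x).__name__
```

a is float; b is int; x is float; result = 'float'

'float'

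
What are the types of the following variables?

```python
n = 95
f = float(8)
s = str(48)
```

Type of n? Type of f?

n is assigned a bare integer (no decimal point), so it is an int; f is assigned the result of calling float(), which returns a float

int, float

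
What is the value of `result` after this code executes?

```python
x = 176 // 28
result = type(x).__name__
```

x is int; result = 'int'

'int'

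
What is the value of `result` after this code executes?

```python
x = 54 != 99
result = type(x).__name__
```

x is bool; result = 'bool'

'bool'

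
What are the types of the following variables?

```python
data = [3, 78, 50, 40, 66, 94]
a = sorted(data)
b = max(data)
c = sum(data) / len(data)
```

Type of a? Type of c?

sorted() returns list; int / int = float

list, float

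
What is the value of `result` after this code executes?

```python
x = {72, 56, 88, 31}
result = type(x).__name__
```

x is set; result = 'set'

'set'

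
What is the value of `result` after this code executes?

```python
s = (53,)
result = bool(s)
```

s = (53,); result = True

True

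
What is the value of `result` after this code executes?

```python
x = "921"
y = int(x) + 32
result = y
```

x = '921'; y = 953; result = 953

953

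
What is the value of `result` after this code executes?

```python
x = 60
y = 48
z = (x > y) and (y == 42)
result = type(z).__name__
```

x is int; y is int; z is bool; result = 'bool'

'bool'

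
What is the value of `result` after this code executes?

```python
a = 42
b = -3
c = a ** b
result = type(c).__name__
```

a is int; b is int; c is float; result = 'float'

'float'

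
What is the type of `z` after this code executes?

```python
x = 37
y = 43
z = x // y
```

int // int = int

int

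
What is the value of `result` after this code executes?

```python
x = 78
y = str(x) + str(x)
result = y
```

x = 78; y = '7878'; result = '7878'

'7878'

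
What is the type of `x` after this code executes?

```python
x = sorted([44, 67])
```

sorted() always returns list

list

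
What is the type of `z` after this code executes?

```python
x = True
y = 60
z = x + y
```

bool + int = int (bool is subclass of int)

int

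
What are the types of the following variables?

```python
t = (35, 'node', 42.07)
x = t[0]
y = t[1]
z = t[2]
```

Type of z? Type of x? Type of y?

tuple[2] is float; tuple[0] is int; tuple[1] is str

float, int, str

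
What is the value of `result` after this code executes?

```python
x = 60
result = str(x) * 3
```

x = 60; result = '606060'

'606060'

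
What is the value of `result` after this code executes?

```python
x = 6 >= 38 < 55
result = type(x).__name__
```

x is bool; result = 'bool'

'bool'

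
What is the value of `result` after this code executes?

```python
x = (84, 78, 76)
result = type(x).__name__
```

x is tuple; result = 'tuple'

'tuple'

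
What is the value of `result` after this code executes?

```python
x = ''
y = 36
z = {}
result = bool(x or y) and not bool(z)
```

x = ''; y = 36; z = {}; result = True

True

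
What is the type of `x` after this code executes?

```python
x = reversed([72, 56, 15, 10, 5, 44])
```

reversed() on a list returns list_reverseiterator

list_reverseiterator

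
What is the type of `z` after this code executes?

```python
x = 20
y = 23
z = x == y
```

Equality comparison returns bool

bool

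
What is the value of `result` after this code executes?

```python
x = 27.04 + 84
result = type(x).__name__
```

x is float; result = 'float'

'float'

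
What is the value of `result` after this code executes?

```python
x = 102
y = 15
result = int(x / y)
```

x = 102; y = 15; result = 6

6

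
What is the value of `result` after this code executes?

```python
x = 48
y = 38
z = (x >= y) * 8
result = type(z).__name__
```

x is int; y is int; z is int; result = 'int'

'int'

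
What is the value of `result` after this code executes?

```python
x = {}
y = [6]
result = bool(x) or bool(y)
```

x = {}; y = [6]; result = True

True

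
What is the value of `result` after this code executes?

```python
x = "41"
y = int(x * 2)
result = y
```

x = '41'; y = 4141; result = 4141

4141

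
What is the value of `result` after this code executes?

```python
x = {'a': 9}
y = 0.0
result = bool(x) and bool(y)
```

x = {'a': 9}; y = 0.0; result = False

False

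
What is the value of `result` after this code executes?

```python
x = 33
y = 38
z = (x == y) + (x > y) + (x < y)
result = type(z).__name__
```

x is int; y is int; z is int; result = 'int'

'int'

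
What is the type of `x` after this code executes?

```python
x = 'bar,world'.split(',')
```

str.split() returns list

list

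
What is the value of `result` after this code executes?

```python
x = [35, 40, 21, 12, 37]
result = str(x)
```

x = [35, 40, 21, 12, 37]; result = '[35, 40, 21, 12, 37]'

'[35, 40, 21, 12, 37]'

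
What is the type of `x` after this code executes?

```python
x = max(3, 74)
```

max() of ints returns int

int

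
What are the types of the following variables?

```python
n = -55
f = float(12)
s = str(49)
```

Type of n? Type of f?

n is assigned a bare integer (no decimal point), so it is an int; f is assigned the result of calling float(), which returns a float

int, float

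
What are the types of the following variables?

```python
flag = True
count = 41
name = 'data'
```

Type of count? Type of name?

count is assigned a bare integer (no decimal point), so it is an int; name is assigned a quoted string literal, so it is a str

int, str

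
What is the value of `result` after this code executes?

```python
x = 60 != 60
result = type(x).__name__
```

x is bool; result = 'bool'

'bool'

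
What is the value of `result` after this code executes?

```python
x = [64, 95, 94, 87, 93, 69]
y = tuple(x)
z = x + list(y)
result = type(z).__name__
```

x is list; y is tuple; z is list; result = 'list'

'list'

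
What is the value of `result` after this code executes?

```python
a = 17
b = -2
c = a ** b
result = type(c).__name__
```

a is int; b is int; c is float; result = 'float'

'float'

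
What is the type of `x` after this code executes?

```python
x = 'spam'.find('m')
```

str.find() returns int index

int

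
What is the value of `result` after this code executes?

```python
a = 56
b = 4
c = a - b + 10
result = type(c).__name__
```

a is int; b is int; c is int; result = 'int'

'int'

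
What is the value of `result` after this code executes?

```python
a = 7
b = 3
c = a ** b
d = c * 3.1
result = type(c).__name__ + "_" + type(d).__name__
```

a is int; b is int; c is int; d is float; result = 'int_float'

'int_float'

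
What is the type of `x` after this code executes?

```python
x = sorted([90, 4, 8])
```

sorted() always returns list

list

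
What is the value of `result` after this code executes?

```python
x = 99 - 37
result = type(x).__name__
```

x is int; result = 'int'

'int'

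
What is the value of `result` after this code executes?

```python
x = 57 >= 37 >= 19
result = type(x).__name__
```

x is bool; result = 'bool'

'bool'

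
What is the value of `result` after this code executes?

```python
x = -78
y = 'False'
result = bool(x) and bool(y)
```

x = -78; y = 'False'; result = True

True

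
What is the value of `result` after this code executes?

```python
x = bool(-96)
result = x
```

x = True; result = True

True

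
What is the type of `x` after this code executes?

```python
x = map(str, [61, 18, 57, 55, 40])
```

map() returns a map object

map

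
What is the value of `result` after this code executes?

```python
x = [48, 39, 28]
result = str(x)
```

x = [48, 39, 28]; result = '[48, 39, 28]'

'[48, 39, 28]'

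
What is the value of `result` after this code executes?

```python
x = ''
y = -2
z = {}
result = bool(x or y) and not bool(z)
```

x = ''; y = -2; z = {}; result = True

True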